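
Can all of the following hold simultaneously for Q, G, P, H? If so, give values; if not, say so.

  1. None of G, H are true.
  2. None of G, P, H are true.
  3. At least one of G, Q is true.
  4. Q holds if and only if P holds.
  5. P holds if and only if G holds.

Case G = True:
  Constraint (1) is violated (G=T) — contradiction.
Case G = False:
  (1) forces H = False.
  (2) forces P = False.
  (3) with G=F forces Q = True.
  Constraint (4) is violated (Q=T, P=F) — contradiction.
Both cases fail — unsatisfiable.

The formula is unsatisfiable.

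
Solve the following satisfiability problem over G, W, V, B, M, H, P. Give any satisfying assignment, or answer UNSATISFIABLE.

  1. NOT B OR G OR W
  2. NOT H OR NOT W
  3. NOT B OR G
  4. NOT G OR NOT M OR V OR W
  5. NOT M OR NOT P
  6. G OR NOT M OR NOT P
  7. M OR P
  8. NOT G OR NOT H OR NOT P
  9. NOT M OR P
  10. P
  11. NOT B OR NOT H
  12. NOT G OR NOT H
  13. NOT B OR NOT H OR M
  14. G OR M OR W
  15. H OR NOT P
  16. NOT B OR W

Case P = True:
  (NOT M OR NOT P) forces M = False.
  (H OR NOT P) forces H = True.
  (NOT H OR NOT W) forces W = False.
  (NOT G OR NOT H OR NOT P) forces G = False.
  Clause (G OR M OR W) is falsified — contradiction.
Case P = False:
  Clause (P) is falsified — contradiction.
Both cases fail, so the formula is unsatisfiable.

The formula is unsatisfiable.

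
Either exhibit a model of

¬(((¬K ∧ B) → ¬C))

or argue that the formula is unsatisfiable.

B=T, C=T, K=F

  ¬(((¬K ∧ B) → ¬C)) = True
    (¬K ∧ B) → ¬C = False
      ¬K ∧ B = True
        ¬K = True
      ¬C = False
The formula evaluates to True.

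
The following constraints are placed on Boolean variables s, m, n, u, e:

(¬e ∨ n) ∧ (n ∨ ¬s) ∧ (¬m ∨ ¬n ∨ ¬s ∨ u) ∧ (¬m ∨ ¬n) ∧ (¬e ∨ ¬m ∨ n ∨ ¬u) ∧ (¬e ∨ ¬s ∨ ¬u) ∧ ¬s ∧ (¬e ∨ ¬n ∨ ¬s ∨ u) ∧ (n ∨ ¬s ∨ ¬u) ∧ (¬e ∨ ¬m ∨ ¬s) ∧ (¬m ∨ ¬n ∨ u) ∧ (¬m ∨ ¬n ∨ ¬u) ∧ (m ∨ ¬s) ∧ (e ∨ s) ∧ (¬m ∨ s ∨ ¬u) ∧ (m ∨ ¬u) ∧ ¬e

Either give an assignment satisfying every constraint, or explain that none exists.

Unsatisfiable — no assignment works.

Case s = True:
  Clause (¬s) is falsified — contradiction.
Case s = False:
  (e ∨ s) forces e = True.
  Clause (¬e) is falsified — contradiction.
Both cases fail, so the formula is unsatisfiable.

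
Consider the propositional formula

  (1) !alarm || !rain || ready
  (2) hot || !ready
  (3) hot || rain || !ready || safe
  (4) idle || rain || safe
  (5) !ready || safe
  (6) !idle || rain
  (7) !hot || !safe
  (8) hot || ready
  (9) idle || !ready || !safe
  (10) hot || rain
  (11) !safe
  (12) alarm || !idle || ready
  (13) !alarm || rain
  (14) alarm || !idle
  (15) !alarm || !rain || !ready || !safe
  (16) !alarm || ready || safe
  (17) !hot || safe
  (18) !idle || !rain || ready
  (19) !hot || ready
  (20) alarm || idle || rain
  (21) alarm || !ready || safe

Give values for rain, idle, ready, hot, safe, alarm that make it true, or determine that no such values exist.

Case hot = True:
  (!hot || !safe) forces safe = False.
  Clause (!hot || safe) is falsified — contradiction.
Case hot = False:
  (hot || !ready) forces ready = False.
  Clause (hot || ready) is falsified — contradiction.
Both cases fail, so the formula is unsatisfiable.

Unsatisfiable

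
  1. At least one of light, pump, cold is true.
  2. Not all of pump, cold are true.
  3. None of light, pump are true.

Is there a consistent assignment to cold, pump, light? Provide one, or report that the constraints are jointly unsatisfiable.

cold: True; pump: False; light: False

  (1) {light, pump, cold}: 1 true — at least one ✓
  (2) {pump, cold}: 1/2 true — not all ✓
  (3) {light, pump}: 0 true — none ✓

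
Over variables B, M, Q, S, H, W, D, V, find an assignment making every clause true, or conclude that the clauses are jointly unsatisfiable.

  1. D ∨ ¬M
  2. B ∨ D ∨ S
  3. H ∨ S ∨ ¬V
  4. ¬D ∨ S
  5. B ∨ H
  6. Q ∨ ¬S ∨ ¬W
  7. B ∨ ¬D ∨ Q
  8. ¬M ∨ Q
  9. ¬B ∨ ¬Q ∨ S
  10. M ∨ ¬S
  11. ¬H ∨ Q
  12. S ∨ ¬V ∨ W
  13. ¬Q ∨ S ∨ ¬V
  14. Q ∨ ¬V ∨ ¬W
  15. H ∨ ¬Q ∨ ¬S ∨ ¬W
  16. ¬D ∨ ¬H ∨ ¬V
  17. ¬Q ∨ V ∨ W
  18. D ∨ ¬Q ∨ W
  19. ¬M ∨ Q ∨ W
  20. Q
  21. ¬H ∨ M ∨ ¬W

Unit clause (Q) forces Q = True.
Set B = True.
  then (¬B ∨ ¬Q ∨ S) forces S = True.
  then (M ∨ ¬S) forces M = True.
  then (D ∨ ¬M) forces D = True.
Set H = False.
  then (H ∨ ¬Q ∨ ¬S ∨ ¬W) forces W = False.
  then (¬Q ∨ V ∨ W) forces V = True.
All clauses satisfied.

B=T, M=T, Q=T, S=T, H=F, W=F, D=T, V=T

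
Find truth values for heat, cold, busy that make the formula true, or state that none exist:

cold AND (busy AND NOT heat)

heat = False, cold = True, busy = True

  busy AND NOT heat = True
    NOT heat = True
Both conjuncts True, so the formula holds.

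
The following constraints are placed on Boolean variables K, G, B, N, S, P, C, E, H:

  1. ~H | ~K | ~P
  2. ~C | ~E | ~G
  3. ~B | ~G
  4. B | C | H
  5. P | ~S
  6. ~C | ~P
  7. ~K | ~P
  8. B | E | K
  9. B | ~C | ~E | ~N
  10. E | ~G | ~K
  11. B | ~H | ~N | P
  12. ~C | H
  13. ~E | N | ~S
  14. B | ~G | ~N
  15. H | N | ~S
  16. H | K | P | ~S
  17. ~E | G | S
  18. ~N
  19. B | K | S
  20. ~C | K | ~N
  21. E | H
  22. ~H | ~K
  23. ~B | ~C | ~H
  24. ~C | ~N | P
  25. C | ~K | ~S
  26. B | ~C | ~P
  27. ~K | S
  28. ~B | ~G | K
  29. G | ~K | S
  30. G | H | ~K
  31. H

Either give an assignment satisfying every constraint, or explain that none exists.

K = False, G = False, B = True, N = False, S = True, P = True, C = False, E = False, H = True

Unit clause (~N) forces N = False.
Unit clause (H) forces H = True.
In (~H | ~K) only ~K is left, so K = False.
Try G = True:
  (~B | ~G) forces B = False.
  (B | E | K) forces E = True.
  (~C | ~E | ~G) forces C = False.
  (~E | N | ~S) forces S = False.
  clause (B | K | S) is falsified — backtrack.
So G = False.
Set B = True.
  then (~B | ~C | ~H) forces C = False.
Set S = True.
  then (P | ~S) forces P = True.
  then (~E | N | ~S) forces E = False.
All clauses satisfied.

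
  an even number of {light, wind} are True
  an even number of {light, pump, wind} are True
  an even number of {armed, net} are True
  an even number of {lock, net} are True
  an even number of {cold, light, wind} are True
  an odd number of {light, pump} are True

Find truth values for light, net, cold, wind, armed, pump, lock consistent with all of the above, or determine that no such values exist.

light = True; net = False; cold = False; wind = True; armed = False; pump = False; lock = False

{light, wind}: 2 true → even ✓
{light, pump, wind}: 2 true → even ✓
{armed, net}: 0 true → even ✓
{lock, net}: 0 true → even ✓
{cold, light, wind}: 2 true → even ✓
{light, pump}: 1 true → odd ✓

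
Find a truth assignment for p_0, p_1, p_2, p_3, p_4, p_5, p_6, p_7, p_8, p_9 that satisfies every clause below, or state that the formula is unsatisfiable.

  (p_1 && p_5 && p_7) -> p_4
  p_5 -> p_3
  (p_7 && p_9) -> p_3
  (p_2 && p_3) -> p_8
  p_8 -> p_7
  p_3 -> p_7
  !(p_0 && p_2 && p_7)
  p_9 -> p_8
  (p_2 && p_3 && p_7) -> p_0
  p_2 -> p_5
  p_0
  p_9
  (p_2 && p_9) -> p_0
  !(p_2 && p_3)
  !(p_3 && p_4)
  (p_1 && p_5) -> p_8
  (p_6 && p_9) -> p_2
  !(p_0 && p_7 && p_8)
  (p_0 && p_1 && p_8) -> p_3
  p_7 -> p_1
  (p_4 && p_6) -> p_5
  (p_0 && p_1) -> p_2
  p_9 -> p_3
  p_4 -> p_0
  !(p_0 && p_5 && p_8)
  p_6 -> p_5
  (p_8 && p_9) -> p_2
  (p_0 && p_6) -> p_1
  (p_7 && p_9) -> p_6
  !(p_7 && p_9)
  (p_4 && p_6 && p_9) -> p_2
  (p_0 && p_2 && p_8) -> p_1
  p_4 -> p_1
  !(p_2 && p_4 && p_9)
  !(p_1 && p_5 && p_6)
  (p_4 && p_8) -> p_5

UNSATISFIABLE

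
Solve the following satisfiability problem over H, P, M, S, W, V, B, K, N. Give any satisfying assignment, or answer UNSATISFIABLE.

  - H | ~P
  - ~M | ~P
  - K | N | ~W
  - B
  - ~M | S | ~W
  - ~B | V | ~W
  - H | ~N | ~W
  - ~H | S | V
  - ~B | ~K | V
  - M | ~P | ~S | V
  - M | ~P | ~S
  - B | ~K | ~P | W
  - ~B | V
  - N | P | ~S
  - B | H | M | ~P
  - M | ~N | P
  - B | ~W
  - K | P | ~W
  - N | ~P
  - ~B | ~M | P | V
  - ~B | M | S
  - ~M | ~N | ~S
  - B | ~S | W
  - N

H: True, P: False, M: True, S: False, W: False, V: True, B: True, K: False, N: True

Unit clause (B) forces B = True.
In (~B | V) only V is left, so V = True.
Unit clause (N) forces N = True.
Set H = True.
Try P = True:
  (~M | ~P) forces M = False.
  (M | ~P | ~S) forces S = False.
  clause (~B | M | S) is falsified — backtrack.
So P = False.
  then (M | ~N | P) forces M = True.
  then (~M | ~N | ~S) forces S = False.
  then (~M | S | ~W) forces W = False.
Set K = False.
All clauses satisfied.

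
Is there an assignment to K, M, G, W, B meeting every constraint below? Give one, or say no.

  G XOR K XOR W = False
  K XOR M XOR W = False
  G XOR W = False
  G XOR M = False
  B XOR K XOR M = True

K=F; M=T; G=T; W=T; B=F

G XOR K XOR W = T XOR F XOR T = False ✓
K XOR M XOR W = F XOR T XOR T = False ✓
G XOR W = T XOR T = False ✓
G XOR M = T XOR T = False ✓
B XOR K XOR M = F XOR F XOR T = True ✓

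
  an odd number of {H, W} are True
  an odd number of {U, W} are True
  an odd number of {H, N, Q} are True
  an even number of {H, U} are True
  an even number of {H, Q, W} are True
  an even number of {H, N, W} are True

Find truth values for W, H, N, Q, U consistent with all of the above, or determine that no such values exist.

W=F; H=T; N=T; Q=T; U=T

{H, W}: 1 true → odd ✓
{U, W}: 1 true → odd ✓
{H, N, Q}: 3 true → odd ✓
{H, U}: 2 true → even ✓
{H, Q, W}: 2 true → even ✓
{H, N, W}: 2 true → even ✓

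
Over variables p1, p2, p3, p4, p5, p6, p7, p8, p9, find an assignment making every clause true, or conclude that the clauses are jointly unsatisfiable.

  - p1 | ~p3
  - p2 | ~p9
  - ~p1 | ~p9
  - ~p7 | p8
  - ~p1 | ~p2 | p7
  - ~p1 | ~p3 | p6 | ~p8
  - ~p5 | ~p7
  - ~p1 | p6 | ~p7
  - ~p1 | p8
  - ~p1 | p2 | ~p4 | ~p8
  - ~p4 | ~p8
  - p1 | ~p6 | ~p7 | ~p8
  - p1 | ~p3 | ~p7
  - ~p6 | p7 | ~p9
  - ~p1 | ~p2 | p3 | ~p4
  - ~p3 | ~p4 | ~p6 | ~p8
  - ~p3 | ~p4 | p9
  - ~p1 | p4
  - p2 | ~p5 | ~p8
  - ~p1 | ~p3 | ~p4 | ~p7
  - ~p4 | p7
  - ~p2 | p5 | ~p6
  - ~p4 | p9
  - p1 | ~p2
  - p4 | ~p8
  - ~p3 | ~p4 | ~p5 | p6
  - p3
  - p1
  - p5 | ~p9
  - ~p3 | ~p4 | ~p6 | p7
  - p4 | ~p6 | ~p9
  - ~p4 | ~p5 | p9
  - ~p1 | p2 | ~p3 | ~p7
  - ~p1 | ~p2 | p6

Case p1 = True:
  (~p1 | ~p9) forces p9 = False.
  (~p1 | p8) forces p8 = True.
  (~p4 | ~p8) forces p4 = False.
  Clause (~p1 | p4) is falsified — contradiction.
Case p1 = False:
  Clause (p1) is falsified — contradiction.
Both cases fail, so the formula is unsatisfiable.

The formula is unsatisfiable.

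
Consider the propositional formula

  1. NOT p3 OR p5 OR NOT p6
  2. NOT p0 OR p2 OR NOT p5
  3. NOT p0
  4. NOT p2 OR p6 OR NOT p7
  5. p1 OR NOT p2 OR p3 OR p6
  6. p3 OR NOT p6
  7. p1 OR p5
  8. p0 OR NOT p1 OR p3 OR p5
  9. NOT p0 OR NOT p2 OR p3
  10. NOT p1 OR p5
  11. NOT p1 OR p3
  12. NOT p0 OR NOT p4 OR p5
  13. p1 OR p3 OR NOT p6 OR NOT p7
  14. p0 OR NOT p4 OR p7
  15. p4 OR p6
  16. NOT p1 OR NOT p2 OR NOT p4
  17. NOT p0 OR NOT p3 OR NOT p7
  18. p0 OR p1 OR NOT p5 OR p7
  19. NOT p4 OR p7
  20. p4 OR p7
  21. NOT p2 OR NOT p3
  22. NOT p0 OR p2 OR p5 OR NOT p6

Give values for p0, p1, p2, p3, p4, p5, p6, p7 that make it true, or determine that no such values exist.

Unit clause (NOT p0) forces p0 = False.
Set p1 = False.
  then (p1 OR p5) forces p5 = True.
  then (p0 OR p1 OR NOT p5 OR p7) forces p7 = True.
Try p2 = True:
  (NOT p2 OR p6 OR NOT p7) forces p6 = True.
  (p3 OR NOT p6) forces p3 = True.
  clause (NOT p2 OR NOT p3) is falsified — backtrack.
So p2 = False.
Set p3 = False.
  then (p3 OR NOT p6) forces p6 = False.
  then (p4 OR p6) forces p4 = True.
All clauses satisfied.

p0=F, p1=F, p2=F, p3=F, p4=T, p5=T, p6=F, p7=T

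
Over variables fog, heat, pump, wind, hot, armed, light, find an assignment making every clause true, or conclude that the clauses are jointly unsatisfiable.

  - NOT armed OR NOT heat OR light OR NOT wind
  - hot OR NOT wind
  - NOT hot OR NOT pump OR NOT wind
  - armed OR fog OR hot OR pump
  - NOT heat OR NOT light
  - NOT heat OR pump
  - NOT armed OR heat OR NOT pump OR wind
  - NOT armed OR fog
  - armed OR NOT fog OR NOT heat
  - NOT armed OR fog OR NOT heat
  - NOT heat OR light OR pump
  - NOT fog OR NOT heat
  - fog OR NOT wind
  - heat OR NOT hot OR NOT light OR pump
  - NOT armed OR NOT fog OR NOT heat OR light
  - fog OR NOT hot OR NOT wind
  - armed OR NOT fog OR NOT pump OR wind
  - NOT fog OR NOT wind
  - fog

fog: True, heat: False, pump: False, wind: False, hot: False, armed: False, light: False

Unit clause (fog) forces fog = True.
In (NOT fog OR NOT heat) only NOT heat is left, so heat = False.
In (NOT fog OR NOT wind) only NOT wind is left, so wind = False.
Try pump = True:
  (NOT armed OR heat OR NOT pump OR wind) forces armed = False.
  clause (armed OR NOT fog OR NOT pump OR wind) is falsified — backtrack.
So pump = False.
Set hot = False.
Set armed = False.
Set light = False.
All clauses satisfied.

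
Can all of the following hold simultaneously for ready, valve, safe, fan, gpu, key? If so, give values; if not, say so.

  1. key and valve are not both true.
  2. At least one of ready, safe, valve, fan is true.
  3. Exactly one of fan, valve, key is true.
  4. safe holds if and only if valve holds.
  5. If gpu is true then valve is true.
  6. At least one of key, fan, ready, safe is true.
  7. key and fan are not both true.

ready: True; valve: False; safe: False; fan: False; gpu: False; key: True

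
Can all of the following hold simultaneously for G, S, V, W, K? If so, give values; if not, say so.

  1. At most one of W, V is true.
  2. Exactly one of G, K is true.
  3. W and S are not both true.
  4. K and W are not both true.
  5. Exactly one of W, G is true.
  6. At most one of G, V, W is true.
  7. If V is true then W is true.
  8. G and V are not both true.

G = True; S = False; V = False; W = False; K = False

  (1) {W, V}: 0 true — at most one ✓
  (2) {G, K}: 1 true — exactly one ✓
  (3) W=F, S=F — not both ✓
  (4) K=F, W=F — not both ✓
  (5) {W, G}: 1 true — exactly one ✓
  (6) {G, V, W}: 1 true — at most one ✓
  (7) V=F ⇒ W: vacuous ✓
  (8) G=T, V=F — not both ✓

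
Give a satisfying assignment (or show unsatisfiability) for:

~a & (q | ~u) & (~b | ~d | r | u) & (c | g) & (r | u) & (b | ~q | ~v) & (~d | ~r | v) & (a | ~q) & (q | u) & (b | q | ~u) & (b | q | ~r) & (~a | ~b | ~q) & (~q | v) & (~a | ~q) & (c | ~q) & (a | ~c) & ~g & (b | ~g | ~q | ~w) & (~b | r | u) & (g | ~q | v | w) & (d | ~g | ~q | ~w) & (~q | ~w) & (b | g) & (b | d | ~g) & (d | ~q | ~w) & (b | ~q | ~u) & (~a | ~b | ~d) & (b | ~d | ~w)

Case g = True:
  Clause (~g) is falsified — contradiction.
Case g = False:
  (~a) forces a = False.
  (c | g) forces c = True.
  Clause (a | ~c) is falsified — contradiction.
Both cases fail, so the formula is unsatisfiable.

No satisfying assignment exists.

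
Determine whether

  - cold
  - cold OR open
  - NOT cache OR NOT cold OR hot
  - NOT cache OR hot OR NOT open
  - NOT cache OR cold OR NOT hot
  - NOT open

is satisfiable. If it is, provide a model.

cold=T; hot=T; cache=T; open=F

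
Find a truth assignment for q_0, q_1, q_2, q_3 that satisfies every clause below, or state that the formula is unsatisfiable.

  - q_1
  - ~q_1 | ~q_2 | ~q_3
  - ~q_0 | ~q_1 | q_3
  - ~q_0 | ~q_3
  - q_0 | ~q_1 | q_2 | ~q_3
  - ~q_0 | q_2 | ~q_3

Unit clause (q_1) forces q_1 = True.
Set q_0 = False.
Set q_2 = False.
  then (q_0 | ~q_1 | q_2 | ~q_3) forces q_3 = False.
Check each clause:
  (q_1): q_1 holds.
  (~q_1 | ~q_2 | ~q_3): ~q_2 holds.
  (~q_0 | ~q_1 | q_3): ~q_0 holds.
  (~q_0 | ~q_3): ~q_0 holds.
  (q_0 | ~q_1 | q_2 | ~q_3): ~q_3 holds.
  (~q_0 | q_2 | ~q_3): ~q_0 holds.
All clauses satisfied.

q_0=F; q_1=T; q_2=F; q_3=F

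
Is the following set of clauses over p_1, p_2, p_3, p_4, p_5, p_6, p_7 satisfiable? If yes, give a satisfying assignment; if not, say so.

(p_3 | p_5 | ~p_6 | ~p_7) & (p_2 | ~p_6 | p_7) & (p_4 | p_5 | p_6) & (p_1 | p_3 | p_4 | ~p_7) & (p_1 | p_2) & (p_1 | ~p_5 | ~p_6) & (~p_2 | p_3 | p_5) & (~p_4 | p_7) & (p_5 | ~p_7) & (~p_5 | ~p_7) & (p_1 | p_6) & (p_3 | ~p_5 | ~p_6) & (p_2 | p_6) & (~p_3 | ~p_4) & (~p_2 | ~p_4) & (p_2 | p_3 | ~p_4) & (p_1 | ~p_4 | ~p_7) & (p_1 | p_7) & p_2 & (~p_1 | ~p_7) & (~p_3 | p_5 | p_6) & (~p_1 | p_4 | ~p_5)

Unit clause (p_2) forces p_2 = True.
In (~p_2 | ~p_4) only ~p_4 is left, so p_4 = False.
Set p_1 = True.
  then (~p_1 | ~p_7) forces p_7 = False.
  then (~p_1 | p_4 | ~p_5) forces p_5 = False.
  then (p_4 | p_5 | p_6) forces p_6 = True.
  then (~p_2 | p_3 | p_5) forces p_3 = True.
All clauses satisfied.

p_1=T; p_2=T; p_3=T; p_4=F; p_5=F; p_6=T; p_7=F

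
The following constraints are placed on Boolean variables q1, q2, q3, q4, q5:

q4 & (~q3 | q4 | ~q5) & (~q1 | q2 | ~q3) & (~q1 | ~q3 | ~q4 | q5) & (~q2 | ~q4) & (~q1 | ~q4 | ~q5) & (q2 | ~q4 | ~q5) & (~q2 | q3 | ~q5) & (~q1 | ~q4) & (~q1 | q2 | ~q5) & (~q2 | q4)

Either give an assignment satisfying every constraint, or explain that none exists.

q1 = False; q2 = False; q3 = False; q4 = True; q5 = False

Unit clause (q4) forces q4 = True.
In (~q2 | ~q4) only ~q2 is left, so q2 = False.
In (q2 | ~q4 | ~q5) only ~q5 is left, so q5 = False.
In (~q1 | ~q4) only ~q1 is left, so q1 = False.
Set q3 = False.
All clauses satisfied.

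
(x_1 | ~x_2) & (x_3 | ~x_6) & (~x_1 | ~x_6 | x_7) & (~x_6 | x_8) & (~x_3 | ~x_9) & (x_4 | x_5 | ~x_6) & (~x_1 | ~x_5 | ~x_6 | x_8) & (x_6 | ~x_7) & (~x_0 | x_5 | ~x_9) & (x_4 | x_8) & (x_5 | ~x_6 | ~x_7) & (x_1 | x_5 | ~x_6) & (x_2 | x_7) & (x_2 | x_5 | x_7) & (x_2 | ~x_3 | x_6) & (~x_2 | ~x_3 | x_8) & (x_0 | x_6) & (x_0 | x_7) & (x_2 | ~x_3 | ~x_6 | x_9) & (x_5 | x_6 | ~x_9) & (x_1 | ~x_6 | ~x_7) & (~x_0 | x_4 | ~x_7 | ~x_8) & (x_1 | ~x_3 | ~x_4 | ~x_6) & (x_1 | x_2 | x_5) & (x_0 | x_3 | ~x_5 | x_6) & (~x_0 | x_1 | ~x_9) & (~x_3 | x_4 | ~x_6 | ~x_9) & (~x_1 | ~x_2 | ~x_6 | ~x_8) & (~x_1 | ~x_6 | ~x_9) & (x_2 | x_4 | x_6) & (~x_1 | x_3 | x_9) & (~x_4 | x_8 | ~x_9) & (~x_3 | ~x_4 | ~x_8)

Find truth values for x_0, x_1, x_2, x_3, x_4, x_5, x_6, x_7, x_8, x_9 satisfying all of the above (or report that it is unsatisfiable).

x_0 = True, x_1 = True, x_2 = True, x_3 = False, x_4 = True, x_5 = True, x_6 = False, x_7 = False, x_8 = True, x_9 = True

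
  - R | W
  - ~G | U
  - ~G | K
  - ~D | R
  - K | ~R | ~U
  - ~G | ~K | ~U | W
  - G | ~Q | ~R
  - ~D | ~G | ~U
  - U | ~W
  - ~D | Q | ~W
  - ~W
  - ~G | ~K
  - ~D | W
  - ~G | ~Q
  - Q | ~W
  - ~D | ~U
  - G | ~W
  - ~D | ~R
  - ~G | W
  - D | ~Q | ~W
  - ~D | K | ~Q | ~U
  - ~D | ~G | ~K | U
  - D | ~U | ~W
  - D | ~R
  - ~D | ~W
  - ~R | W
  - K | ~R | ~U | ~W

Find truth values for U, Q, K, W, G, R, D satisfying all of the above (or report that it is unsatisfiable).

Case W = True:
  Clause (~W) is falsified — contradiction.
Case W = False:
  (R | W) forces R = True.
  Clause (~R | W) is falsified — contradiction.
Both cases fail, so the formula is unsatisfiable.

Unsatisfiable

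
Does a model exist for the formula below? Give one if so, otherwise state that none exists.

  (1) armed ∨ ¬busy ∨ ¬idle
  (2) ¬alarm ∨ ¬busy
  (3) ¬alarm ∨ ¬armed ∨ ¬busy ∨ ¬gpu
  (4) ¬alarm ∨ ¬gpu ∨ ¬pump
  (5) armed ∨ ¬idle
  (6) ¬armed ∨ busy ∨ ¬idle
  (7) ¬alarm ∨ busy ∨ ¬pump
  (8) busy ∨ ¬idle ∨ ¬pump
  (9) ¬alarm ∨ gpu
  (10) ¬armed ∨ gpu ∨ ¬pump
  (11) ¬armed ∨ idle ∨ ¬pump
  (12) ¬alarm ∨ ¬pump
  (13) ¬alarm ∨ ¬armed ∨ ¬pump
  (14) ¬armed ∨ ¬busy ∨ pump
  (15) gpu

Unit clause (gpu) forces gpu = True.
Set alarm = True.
  then (¬alarm ∨ ¬busy) forces busy = False.
  then (¬alarm ∨ ¬gpu ∨ ¬pump) forces pump = False.
Set armed = True.
  then (¬armed ∨ busy ∨ ¬idle) forces idle = False.
All clauses satisfied.

alarm = True; armed = True; busy = False; gpu = True; idle = False; pump = False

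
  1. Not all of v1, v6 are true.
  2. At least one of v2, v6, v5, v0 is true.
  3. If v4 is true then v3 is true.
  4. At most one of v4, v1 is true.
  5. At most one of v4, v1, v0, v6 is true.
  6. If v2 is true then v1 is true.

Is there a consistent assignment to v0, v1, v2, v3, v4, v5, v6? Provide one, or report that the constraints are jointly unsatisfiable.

v0 = False; v1 = False; v2 = False; v3 = True; v4 = False; v5 = False; v6 = True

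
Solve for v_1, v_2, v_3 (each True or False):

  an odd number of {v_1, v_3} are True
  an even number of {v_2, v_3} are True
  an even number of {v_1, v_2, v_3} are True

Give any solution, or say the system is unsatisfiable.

v_1 = False, v_2 = True, v_3 = True

{v_1, v_3}: 1 true → odd ✓
{v_2, v_3}: 2 true → even ✓
{v_1, v_2, v_3}: 2 true → even ✓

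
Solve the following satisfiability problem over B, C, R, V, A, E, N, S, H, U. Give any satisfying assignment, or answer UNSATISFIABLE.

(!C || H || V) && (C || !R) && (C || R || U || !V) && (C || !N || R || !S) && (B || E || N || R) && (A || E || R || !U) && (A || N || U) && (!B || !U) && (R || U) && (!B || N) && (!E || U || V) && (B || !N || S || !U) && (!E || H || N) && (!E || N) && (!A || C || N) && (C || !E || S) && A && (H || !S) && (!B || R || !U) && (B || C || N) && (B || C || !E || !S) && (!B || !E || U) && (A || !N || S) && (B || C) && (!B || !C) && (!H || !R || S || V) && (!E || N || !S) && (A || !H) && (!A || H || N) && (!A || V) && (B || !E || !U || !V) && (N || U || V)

Unit clause (A) forces A = True.
In (!A || V) only V is left, so V = True.
Try B = True:
  (!B || !U) forces U = False.
  (R || U) forces R = True.
  (C || !R) forces C = True.
  clause (!B || !C) is falsified — backtrack.
So B = False.
  then (B || C) forces C = True.
Set R = True.
Set E = False.
Set N = False.
  then (!A || H || N) forces H = True.
Set S = False.
Set U = False.
All clauses satisfied.

B = False, C = True, R = True, V = True, A = True, E = False, N = False, S = False, H = True, U = False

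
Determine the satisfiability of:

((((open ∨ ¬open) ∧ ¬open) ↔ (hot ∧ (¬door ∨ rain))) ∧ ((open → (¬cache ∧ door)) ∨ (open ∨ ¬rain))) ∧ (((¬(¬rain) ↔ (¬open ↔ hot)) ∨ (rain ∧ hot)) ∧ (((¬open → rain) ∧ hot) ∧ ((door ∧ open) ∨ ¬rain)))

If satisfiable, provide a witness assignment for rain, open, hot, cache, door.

rain = False, open = True, hot = True, cache = True, door = True

  (((open ∨ ¬open) ∧ ¬open) ↔ (hot ∧ (¬door ∨ rain))) ∧ ((open → (¬cache ∧ door)) ∨ (open ∨ ¬rain)) = True
    ((open ∨ ¬open) ∧ ¬open) ↔ (hot ∧ (¬door ∨ rain)) = True
      (open ∨ ¬open) ∧ ¬open = False
        open ∨ ¬open = True
          ¬open = False
        ¬open = False
      hot ∧ (¬door ∨ rain) = False
        ¬door ∨ rain = False
          ¬door = False
    (open → (¬cache ∧ door)) ∨ (open ∨ ¬rain) = True
      open → (¬cache ∧ door) = False
        ¬cache ∧ door = False
          ¬cache = False
      open ∨ ¬rain = True
        ¬rain = True
  ((¬(¬rain) ↔ (¬open ↔ hot)) ∨ (rain ∧ hot)) ∧ (((¬open → rain) ∧ hot) ∧ ((door ∧ open) ∨ ¬rain)) = True
    (¬(¬rain) ↔ (¬open ↔ hot)) ∨ (rain ∧ hot) = True
      ¬(¬rain) ↔ (¬open ↔ hot) = True
        ¬(¬rain) = False
          ¬rain = True
        ¬open ↔ hot = False
          ¬open = False
      rain ∧ hot = False
    ((¬open → rain) ∧ hot) ∧ ((door ∧ open) ∨ ¬rain) = True
      (¬open → rain) ∧ hot = True
        ¬open → rain = True
          ¬open = False
      (door ∧ open) ∨ ¬rain = True
        door ∧ open = True
        ¬rain = True
Both conjuncts True, so the formula holds.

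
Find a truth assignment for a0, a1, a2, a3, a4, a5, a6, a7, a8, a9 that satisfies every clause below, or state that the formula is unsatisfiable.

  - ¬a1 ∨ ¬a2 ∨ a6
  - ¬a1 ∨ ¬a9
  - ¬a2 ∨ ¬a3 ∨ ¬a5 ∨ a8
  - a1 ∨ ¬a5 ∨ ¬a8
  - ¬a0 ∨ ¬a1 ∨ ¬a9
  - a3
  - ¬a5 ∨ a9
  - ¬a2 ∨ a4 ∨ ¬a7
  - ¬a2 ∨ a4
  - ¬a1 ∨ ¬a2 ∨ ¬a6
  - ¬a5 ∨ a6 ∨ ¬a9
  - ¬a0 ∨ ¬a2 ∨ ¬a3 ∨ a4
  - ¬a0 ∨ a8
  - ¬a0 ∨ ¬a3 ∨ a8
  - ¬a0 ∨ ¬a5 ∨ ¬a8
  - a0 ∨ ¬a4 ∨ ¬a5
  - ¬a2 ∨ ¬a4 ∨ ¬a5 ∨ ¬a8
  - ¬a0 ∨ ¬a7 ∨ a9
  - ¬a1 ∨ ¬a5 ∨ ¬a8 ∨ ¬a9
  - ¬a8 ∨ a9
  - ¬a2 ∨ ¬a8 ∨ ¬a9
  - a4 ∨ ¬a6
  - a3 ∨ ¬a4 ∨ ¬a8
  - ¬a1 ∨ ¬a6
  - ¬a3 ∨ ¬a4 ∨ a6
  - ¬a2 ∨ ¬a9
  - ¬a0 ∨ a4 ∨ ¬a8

Unit clause (a3) forces a3 = True.
Set a0 = False.
Set a1 = False.
Set a2 = False.
Set a4 = True.
  then (a0 ∨ ¬a4 ∨ ¬a5) forces a5 = False.
  then (¬a3 ∨ ¬a4 ∨ a6) forces a6 = True.
Set a7 = False.
Set a8 = True.
  then (¬a8 ∨ a9) forces a9 = True.
All clauses satisfied.

a0 = False, a1 = False, a2 = False, a3 = True, a4 = True, a5 = False, a6 = True, a7 = False, a8 = True, a9 = True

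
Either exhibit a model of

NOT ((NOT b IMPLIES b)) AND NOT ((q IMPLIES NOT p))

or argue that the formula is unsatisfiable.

p = True, b = False, q = True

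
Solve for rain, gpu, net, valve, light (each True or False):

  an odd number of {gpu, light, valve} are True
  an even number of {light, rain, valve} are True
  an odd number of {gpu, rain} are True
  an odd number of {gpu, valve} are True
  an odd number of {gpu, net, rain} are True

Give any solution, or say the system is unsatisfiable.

rain = False; gpu = True; net = False; valve = False; light = False

{gpu, light, valve}: 1 true → odd ✓
{light, rain, valve}: 0 true → even ✓
{gpu, rain}: 1 true → odd ✓
{gpu, valve}: 1 true → odd ✓
{gpu, net, rain}: 1 true → odd ✓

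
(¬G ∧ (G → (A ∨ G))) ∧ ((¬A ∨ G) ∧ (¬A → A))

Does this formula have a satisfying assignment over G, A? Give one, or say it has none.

The formula is unsatisfiable.

Case A = True: the formula simplifies to ¬G ∧ G.
  G = True: the conjunct ¬G is False.
  G = False: the conjunct G is False.
Case A = False: the conjunct ¬A → A becomes ¬False → False = False.
Both cases fail — unsatisfiable.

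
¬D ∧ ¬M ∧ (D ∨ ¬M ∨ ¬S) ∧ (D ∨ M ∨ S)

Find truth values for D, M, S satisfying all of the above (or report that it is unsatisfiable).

Unit clause (¬D) forces D = False.
Unit clause (¬M) forces M = False.
In (D ∨ M ∨ S) only S is left, so S = True.
Check each clause:
  (¬D): ¬D holds.
  (¬M): ¬M holds.
  (D ∨ ¬M ∨ ¬S): ¬M holds.
  (D ∨ M ∨ S): S holds.
All clauses satisfied.

D = False, M = False, S = True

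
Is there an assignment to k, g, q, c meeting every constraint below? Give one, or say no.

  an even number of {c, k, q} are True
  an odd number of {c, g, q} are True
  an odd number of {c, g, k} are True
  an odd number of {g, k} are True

k=F; g=T; q=F; c=F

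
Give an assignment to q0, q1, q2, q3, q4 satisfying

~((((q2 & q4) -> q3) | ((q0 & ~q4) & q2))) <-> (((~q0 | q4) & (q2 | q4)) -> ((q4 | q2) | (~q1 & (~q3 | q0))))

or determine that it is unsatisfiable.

q0: False; q1: True; q2: True; q3: False; q4: True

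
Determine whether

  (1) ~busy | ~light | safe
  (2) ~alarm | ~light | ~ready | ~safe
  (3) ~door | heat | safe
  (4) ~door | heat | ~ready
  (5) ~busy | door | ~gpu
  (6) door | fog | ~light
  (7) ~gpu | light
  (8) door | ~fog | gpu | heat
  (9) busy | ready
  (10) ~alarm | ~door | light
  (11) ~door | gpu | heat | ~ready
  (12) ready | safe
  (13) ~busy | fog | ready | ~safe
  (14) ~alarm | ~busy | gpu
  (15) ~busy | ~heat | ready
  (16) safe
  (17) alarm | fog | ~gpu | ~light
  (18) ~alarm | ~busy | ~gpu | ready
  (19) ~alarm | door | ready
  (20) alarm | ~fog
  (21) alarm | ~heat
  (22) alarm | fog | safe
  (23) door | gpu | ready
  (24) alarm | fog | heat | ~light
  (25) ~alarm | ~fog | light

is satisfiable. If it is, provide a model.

Unit clause (safe) forces safe = True.
Set ready = True.
Set door = False.
Set heat = True.
  then (alarm | ~heat) forces alarm = True.
  then (~alarm | ~light | ~ready | ~safe) forces light = False.
  then (~gpu | light) forces gpu = False.
  then (~alarm | ~busy | gpu) forces busy = False.
  then (~alarm | ~fog | light) forces fog = False.
All clauses satisfied.

ready = True; door = False; heat = True; busy = False; safe = True; fog = False; gpu = False; alarm = True; light = False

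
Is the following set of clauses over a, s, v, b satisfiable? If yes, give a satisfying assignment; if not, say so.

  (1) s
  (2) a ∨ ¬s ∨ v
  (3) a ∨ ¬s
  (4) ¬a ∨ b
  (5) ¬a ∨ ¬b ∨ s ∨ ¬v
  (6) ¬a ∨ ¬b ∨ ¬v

a=T, s=T, v=F, b=T

Unit clause (s) forces s = True.
In (a ∨ ¬s) only a is left, so a = True.
In (¬a ∨ b) only b is left, so b = True.
In (¬a ∨ ¬b ∨ ¬v) only ¬v is left, so v = False.
All clauses satisfied.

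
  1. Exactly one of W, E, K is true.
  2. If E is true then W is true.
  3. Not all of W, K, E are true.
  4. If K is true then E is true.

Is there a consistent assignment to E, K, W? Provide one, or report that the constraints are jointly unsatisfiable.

E = False, K = False, W = True

  (1) {W, E, K}: 1 true — exactly one ✓
  (2) E=F ⇒ W: vacuous ✓
  (3) {W, K, E}: 1/3 true — not all ✓
  (4) K=F ⇒ E: vacuous ✓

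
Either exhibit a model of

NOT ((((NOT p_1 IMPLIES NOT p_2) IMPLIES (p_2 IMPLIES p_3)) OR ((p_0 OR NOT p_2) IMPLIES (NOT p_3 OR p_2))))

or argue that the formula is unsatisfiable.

The formula is unsatisfiable.

Case p_2 = True: the formula becomes NOT (((p_1 IMPLIES p_3) OR True)) = False.
Case p_2 = False: the formula becomes NOT ((True OR NOT p_3)) = False.
Both cases fail — unsatisfiable.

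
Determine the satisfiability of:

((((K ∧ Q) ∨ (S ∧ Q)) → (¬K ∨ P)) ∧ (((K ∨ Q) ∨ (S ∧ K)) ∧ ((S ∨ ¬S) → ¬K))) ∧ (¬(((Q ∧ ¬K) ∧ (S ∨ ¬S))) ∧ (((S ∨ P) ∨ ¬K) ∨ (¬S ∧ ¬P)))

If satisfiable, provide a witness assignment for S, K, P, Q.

Case K = True: the formula simplifies to (((Q ∨ (S ∧ Q)) → P) ∧ ¬((S ∨ ¬S))) ∧ ((S ∨ P) ∨ (¬S ∧ ¬P)).
  S = True: the conjunct ¬((S ∨ ¬S)) becomes ¬((True ∨ False)) = False.
  S = False: the conjunct ¬((S ∨ ¬S)) becomes ¬((False ∨ True)) = False.
Case K = False: the formula simplifies to Q ∧ ¬((Q ∧ (S ∨ ¬S))).
  Q = True: simplifies to ¬((S ∨ ¬S)).
    S = True: this becomes ¬((True ∨ False)) = False.
    S = False: this becomes ¬((False ∨ True)) = False.
  Q = False: the conjunct Q is False.
Both cases fail — unsatisfiable.

Unsatisfiable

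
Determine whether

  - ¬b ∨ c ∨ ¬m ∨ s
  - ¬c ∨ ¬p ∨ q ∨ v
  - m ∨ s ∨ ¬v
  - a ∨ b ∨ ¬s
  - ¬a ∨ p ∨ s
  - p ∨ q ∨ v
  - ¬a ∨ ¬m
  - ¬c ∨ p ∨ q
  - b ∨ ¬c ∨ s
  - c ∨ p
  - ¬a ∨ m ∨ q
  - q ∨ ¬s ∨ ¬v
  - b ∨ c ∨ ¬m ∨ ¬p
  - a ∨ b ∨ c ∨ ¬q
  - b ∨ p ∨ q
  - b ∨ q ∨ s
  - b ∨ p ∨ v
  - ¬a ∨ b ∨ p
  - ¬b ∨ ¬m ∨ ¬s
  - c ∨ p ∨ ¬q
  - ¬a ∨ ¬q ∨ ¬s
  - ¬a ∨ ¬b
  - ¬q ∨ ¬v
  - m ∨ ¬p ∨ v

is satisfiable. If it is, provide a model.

b = True; m = False; q = True; p = False; v = False; a = False; c = True; s = True

Set b = True.
  then (¬a ∨ ¬b) forces a = False.
Set m = False.
Set q = True.
  then (¬q ∨ ¬v) forces v = False.
  then (m ∨ ¬p ∨ v) forces p = False.
  then (c ∨ p) forces c = True.
Set s = True.
All clauses satisfied.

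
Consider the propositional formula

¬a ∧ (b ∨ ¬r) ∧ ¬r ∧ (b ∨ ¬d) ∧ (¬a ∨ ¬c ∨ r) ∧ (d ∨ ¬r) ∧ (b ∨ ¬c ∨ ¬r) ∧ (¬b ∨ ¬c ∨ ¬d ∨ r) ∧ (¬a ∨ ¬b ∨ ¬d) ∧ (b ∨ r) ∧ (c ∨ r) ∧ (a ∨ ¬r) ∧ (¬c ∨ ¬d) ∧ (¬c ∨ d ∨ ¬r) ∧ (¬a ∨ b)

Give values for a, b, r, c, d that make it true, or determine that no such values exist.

a = False, b = True, r = False, c = True, d = False

Unit clause (¬a) forces a = False.
Unit clause (¬r) forces r = False.
In (b ∨ r) only b is left, so b = True.
In (c ∨ r) only c is left, so c = True.
In (¬c ∨ ¬d) only ¬d is left, so d = False.
All clauses satisfied.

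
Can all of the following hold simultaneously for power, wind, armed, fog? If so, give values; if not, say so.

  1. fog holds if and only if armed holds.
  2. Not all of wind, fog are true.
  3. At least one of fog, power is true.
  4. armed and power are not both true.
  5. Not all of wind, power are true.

power = False; wind = False; armed = True; fog = True

  (1) fog=T, armed=T — same ✓
  (2) {wind, fog}: 1/2 true — not all ✓
  (3) {fog, power}: 1 true — at least one ✓
  (4) armed=T, power=F — not both ✓
  (5) {wind, power}: 0/2 true — not all ✓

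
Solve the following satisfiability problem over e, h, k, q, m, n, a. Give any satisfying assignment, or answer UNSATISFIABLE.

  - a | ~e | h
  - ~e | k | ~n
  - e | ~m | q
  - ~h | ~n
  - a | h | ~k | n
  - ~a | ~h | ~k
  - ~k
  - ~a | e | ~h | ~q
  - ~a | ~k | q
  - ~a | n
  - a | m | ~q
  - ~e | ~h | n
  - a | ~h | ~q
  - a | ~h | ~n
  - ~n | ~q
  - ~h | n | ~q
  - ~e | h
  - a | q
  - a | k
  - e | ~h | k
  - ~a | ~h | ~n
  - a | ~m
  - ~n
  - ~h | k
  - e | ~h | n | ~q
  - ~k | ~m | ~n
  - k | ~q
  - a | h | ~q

Case k = True:
  Clause (~k) is falsified — contradiction.
Case k = False:
  (a | k) forces a = True.
  (~a | n) forces n = True.
  Clause (~n) is falsified — contradiction.
Both cases fail, so the formula is unsatisfiable.

No satisfying assignment exists.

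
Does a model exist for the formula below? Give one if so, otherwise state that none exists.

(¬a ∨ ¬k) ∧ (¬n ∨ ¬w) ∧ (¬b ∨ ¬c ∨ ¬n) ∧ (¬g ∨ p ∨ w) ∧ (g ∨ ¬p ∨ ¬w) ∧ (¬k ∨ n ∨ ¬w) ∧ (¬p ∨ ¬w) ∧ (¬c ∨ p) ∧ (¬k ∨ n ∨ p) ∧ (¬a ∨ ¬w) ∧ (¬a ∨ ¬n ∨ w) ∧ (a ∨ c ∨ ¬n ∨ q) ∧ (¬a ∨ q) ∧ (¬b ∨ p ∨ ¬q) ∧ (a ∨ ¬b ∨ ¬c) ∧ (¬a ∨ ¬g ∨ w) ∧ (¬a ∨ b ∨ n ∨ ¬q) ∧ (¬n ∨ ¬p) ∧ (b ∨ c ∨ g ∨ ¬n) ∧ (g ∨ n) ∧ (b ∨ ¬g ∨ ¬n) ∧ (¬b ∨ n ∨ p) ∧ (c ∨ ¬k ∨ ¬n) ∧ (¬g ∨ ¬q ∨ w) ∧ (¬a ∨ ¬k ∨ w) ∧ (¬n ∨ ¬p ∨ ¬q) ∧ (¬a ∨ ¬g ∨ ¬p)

p: True, g: True, q: False, n: False, b: True, w: False, k: True, c: False, a: False

Set p = True.
  then (¬p ∨ ¬w) forces w = False.
  then (¬n ∨ ¬p) forces n = False.
  then (g ∨ n) forces g = True.
  then (¬g ∨ ¬q ∨ w) forces q = False.
  then (¬a ∨ ¬g ∨ ¬p) forces a = False.
Set b = True.
  then (a ∨ ¬b ∨ ¬c) forces c = False.
Set k = True.
All clauses satisfied.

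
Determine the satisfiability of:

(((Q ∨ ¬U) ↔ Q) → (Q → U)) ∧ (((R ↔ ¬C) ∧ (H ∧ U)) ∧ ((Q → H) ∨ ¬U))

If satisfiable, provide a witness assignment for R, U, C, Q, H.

R: False; U: True; C: True; Q: True; H: True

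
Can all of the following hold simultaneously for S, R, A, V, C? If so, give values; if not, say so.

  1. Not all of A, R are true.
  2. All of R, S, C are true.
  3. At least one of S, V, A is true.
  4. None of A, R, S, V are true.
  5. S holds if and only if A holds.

Case S = True:
  Constraint (4) is violated (S=T) — contradiction.
Case S = False:
  Constraint (2) is violated (S=F) — contradiction.
Both cases fail — unsatisfiable.

Unsatisfiable — no assignment works.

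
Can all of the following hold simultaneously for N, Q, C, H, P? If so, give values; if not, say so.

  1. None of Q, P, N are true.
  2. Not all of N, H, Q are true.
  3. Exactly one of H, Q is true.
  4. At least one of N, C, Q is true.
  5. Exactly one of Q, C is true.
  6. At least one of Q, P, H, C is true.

N=F; Q=F; C=T; H=T; P=F

  (1) {Q, P, N}: 0 true — none ✓
  (2) {N, H, Q}: 1/3 true — not all ✓
  (3) {H, Q}: 1 true — exactly one ✓
  (4) {N, C, Q}: 1 true — at least one ✓
  (5) {Q, C}: 1 true — exactly one ✓
  (6) {Q, P, H, C}: 2 true — at least one ✓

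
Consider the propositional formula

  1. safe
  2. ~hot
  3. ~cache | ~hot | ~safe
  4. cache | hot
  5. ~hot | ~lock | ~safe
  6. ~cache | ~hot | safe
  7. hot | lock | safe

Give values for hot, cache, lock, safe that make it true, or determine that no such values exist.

hot: False, cache: True, lock: False, safe: True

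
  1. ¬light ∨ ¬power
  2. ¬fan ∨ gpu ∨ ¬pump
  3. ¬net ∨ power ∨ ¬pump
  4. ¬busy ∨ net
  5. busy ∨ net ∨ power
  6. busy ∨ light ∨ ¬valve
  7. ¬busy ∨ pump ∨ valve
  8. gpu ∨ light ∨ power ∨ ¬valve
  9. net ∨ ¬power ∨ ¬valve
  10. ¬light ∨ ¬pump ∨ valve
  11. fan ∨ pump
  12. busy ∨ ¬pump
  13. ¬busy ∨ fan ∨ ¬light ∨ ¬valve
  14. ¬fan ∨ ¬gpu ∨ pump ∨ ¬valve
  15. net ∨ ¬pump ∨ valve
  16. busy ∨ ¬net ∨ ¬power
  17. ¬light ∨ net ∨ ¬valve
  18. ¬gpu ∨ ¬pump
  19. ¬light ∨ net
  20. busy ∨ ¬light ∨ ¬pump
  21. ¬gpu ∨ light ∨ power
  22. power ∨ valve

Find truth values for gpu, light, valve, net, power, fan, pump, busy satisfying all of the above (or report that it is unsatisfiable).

Set gpu = False.
Set light = False.
Set valve = True.
  then (busy ∨ light ∨ ¬valve) forces busy = True.
  then (gpu ∨ light ∨ power ∨ ¬valve) forces power = True.
  then (net ∨ ¬power ∨ ¬valve) forces net = True.
Set fan = False.
  then (fan ∨ pump) forces pump = True.
All clauses satisfied.

gpu=F, light=F, valve=T, net=T, power=T, fan=F, pump=T, busy=T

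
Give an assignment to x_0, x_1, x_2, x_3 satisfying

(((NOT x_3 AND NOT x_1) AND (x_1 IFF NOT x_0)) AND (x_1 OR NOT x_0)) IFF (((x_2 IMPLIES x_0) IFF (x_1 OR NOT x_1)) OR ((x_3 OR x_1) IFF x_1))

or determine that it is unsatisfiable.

x_0 = False; x_1 = False; x_2 = True; x_3 = True

  (((NOT x_3 AND NOT x_1) AND (x_1 IFF NOT x_0)) AND (x_1 OR NOT x_0)) IFF (((x_2 IMPLIES x_0) IFF (x_1 OR NOT x_1)) OR ((x_3 OR x_1) IFF x_1)) = True
    ((NOT x_3 AND NOT x_1) AND (x_1 IFF NOT x_0)) AND (x_1 OR NOT x_0) = False
      (NOT x_3 AND NOT x_1) AND (x_1 IFF NOT x_0) = False
        NOT x_3 AND NOT x_1 = False
          NOT x_3 = False
          NOT x_1 = True
        x_1 IFF NOT x_0 = False
          NOT x_0 = True
      x_1 OR NOT x_0 = True
        NOT x_0 = True
    ((x_2 IMPLIES x_0) IFF (x_1 OR NOT x_1)) OR ((x_3 OR x_1) IFF x_1) = False
      (x_2 IMPLIES x_0) IFF (x_1 OR NOT x_1) = False
        x_2 IMPLIES x_0 = False
        x_1 OR NOT x_1 = True
          NOT x_1 = True
      (x_3 OR x_1) IFF x_1 = False
        x_3 OR x_1 = True
The formula evaluates to True.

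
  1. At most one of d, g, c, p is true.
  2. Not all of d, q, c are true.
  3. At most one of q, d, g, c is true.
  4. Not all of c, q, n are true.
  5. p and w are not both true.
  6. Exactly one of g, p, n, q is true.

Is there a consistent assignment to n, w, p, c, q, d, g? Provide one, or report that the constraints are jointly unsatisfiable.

n = True, w = True, p = False, c = False, q = False, d = False, g = False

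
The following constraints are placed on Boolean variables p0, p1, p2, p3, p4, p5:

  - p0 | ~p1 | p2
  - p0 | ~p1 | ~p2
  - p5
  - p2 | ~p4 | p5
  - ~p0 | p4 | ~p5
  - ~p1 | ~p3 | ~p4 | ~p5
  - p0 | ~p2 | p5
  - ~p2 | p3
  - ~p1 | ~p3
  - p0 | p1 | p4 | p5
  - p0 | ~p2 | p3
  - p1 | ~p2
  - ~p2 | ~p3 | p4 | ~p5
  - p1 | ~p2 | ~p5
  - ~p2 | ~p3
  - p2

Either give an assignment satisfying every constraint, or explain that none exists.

No satisfying assignment exists.

Case p2 = True:
  (p5) forces p5 = True.
  (~p2 | p3) forces p3 = True.
  Clause (~p2 | ~p3) is falsified — contradiction.
Case p2 = False:
  Clause (p2) is falsified — contradiction.
Both cases fail, so the formula is unsatisfiable.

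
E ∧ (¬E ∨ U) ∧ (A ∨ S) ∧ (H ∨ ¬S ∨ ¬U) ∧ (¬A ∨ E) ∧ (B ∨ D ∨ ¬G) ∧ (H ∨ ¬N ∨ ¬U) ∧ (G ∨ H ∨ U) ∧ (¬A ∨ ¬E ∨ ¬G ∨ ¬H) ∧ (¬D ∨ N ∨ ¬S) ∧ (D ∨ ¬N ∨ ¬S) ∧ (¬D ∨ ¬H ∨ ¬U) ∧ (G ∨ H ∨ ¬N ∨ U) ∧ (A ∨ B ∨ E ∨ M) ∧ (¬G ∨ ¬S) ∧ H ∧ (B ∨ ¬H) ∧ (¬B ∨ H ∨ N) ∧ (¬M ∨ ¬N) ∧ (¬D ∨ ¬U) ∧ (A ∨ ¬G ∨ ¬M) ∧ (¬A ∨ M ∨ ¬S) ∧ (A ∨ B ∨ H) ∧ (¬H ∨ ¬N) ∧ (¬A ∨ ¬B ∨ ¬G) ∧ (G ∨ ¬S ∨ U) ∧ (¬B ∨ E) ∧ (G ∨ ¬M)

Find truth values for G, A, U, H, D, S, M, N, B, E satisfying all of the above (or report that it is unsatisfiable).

G = False; A = True; U = True; H = True; D = False; S = False; M = False; N = False; B = True; E = True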